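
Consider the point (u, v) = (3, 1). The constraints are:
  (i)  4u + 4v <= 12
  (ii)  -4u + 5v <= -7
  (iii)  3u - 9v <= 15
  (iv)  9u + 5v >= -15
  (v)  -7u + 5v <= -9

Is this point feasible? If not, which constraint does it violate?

Constraint (i): 4u + 4v = 16, which is not ≤ 12. All other constraints are satisfied.

not feasible — violates (i)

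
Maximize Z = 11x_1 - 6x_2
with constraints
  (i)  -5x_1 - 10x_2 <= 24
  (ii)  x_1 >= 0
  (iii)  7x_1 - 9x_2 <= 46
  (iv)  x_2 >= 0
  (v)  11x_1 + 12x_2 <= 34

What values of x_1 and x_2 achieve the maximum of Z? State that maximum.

x_1 = 34/11, x_2 = 0, maximum Z = 34

At the optimal vertex, x_2 = 0 and 11x_1 + 12x_2 = 34.
Solving simultaneously gives x_1 = 34/11, x_2 = 0.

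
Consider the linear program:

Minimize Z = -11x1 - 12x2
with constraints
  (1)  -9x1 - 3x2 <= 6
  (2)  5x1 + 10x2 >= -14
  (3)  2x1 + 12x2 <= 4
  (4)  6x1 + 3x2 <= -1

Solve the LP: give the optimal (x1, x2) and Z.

x1 = -4/11, x2 = 13/33, minimum Z = -8/11

Vertices and Z = -11x1 - 12x2:
  (-6/25, -32/25) → Z = 18
  (-14/17, 8/17) → Z = 58/17
  (32/45, -79/45) → Z = 596/45
  (-4/11, 13/33) → Z = -8/11

At the optimal vertex, 2x1 + 12x2 = 4 and 6x1 + 3x2 = -1.
Solving simultaneously gives x1 = -4/11, x2 = 13/33.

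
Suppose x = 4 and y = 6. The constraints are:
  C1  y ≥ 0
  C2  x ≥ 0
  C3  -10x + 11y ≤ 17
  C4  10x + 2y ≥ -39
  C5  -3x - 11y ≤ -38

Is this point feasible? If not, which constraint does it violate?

Constraint C3: -10x + 11y = 26, which is not ≤ 17. All other constraints are satisfied.

not feasible — violates C3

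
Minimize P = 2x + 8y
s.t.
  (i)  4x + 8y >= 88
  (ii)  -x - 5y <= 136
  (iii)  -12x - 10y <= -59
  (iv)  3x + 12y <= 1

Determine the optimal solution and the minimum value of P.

x = 382/3, y = -158/3, minimum P = -500/3

Feasible corners and P = 2x + 8y:
  (382/3, -158/3) → P = -500/3
  (131/3, -65/6) → P = 2/3
  (1637/3, -409/3) → P = 2/3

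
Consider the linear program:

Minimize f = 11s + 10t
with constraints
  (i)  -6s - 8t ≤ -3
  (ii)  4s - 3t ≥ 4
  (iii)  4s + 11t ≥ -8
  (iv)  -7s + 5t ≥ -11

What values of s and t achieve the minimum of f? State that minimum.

s = 41/50, t = -6/25, minimum f = 331/50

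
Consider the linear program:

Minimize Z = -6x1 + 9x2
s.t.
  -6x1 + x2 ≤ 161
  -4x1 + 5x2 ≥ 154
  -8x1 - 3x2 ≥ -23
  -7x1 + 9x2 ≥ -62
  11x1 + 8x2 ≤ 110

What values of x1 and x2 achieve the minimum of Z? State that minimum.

Vertices and Z = -6x1 + 9x2:
  (-651/26, 140/13) → Z = 3213/13
  (-1178/59, 2431/59) → Z = 28947/59
  (-682/87, 2134/87) → Z = 7766/29

The optimum lies where -6x1 + x2 = 161 and -4x1 + 5x2 = 154.
Solving simultaneously gives x1 = -651/26, x2 = 140/13.

x1 = -651/26, x2 = 140/13, minimum Z = 3213/13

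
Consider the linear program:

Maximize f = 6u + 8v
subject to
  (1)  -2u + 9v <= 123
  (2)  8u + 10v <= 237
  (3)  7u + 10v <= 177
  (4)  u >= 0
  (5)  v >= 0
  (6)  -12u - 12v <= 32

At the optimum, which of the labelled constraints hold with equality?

(3) and (5)

Vertices and f = 6u + 8v:
  (363/83, 1215/83) → f = 11898/83
  (0, 41/3) → f = 328/3
  (177/7, 0) → f = 1062/7
  (0, 0) → f = 0

The maximum is at (177/7, 0). Substituting into each constraint, equality holds for (3) and (5); the remaining constraints have slack.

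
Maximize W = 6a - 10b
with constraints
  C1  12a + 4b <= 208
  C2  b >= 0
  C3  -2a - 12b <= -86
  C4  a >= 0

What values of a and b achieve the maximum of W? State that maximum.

a = 269/17, b = 77/17, maximum W = 844/17

Corner points and W = 6a - 10b:
  (269/17, 77/17) → W = 844/17
  (0, 52) → W = -520
  (0, 43/6) → W = -215/3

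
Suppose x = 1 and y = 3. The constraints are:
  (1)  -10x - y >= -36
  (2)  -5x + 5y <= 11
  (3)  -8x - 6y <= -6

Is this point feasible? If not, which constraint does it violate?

feasible

(1): -13 ≥ -36 ✓
(2): 10 ≤ 11 ✓
(3): -26 ≤ -6 ✓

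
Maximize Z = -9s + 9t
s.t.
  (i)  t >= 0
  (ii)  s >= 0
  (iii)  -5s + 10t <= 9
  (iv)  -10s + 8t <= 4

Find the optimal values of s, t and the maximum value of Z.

s = 8/15, t = 7/6, maximum Z = 57/10

Extreme points and Z = -9s + 9t:
  (0, 0) → Z = 0
  (0, 1/2) → Z = 9/2
  (8/15, 7/6) → Z = 57/10
The feasible region is unbounded (it extends along (2, 1), (1, 0)), but Z strictly decreases along every unbounded feasible direction, so there is no improving ray and the maximum is attained at a vertex.

The optimum lies where -5s + 10t = 9 and -10s + 8t = 4.
Solving simultaneously gives s = 8/15, t = 7/6.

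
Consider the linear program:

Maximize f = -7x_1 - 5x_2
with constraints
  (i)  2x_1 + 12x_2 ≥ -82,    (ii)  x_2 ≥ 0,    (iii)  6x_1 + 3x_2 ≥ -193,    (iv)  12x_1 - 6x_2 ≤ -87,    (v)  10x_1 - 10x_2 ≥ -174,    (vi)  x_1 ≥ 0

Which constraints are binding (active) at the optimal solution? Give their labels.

(iv) and (vi)

Feasible corners and f = -7x_1 - 5x_2:
  (29/10, 203/10) → f = -609/5
  (0, 29/2) → f = -145/2
  (0, 87/5) → f = -87

The maximum is at (0, 29/2). Substituting into each constraint, equality holds for (iv) and (vi); the remaining constraints have slack.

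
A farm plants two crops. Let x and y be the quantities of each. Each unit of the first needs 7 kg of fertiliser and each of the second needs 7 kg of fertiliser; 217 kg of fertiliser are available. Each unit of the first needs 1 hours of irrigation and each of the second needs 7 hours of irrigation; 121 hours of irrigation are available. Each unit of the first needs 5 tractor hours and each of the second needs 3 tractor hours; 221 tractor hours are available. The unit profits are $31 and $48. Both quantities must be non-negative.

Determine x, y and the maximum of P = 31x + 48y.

x = 16, y = 15, maximum P = 1216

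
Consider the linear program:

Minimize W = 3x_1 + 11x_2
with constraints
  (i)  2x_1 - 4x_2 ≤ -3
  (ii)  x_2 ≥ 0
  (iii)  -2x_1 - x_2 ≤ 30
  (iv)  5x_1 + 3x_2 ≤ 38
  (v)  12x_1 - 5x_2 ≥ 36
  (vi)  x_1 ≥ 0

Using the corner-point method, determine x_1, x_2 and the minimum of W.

Vertices and W = 3x_1 + 11x_2:
  (11/2, 7/2) → W = 55
  (159/38, 54/19) → W = 1665/38
  (298/61, 276/61) → W = 3930/61

The optimum lies where 2x_1 - 4x_2 = -3 and 12x_1 - 5x_2 = 36.
Solving simultaneously gives x_1 = 159/38, x_2 = 54/19.

x_1 = 159/38, x_2 = 54/19, minimum W = 1665/38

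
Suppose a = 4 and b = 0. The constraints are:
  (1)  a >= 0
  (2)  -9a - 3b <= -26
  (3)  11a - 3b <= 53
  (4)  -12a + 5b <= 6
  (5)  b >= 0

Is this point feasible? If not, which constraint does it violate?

(1): 4 ≥ 0 ✓
(2): -36 ≤ -26 ✓
(3): 44 ≤ 53 ✓
(4): -48 ≤ 6 ✓
(5): 0 ≥ 0 ✓

feasible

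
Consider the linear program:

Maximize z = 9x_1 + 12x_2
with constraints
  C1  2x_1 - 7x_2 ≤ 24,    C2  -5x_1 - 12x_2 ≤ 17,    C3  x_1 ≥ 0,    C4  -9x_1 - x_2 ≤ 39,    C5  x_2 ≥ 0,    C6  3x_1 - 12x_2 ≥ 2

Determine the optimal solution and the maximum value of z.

Vertices and z = 9x_1 + 12x_2:
  (12, 0) → z = 108
  (274/3, 68/3) → z = 1094
  (2/3, 0) → z = 6

The binding constraints are 2x_1 - 7x_2 = 24 and 3x_1 - 12x_2 = 2.
Solving simultaneously gives x_1 = 274/3, x_2 = 68/3.

x_1 = 274/3, x_2 = 68/3, maximum z = 1094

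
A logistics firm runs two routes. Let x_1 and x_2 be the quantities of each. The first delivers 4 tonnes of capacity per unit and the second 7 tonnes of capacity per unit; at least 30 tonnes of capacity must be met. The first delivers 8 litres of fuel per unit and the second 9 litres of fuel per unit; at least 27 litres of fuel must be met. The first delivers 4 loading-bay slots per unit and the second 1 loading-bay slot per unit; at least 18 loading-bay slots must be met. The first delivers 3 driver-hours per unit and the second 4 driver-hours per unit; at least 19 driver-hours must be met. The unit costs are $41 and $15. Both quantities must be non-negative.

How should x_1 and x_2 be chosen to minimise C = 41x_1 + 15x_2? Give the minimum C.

Corner points and C = 41x_1 + 15x_2:
  (0, 18) → C = 270
  (15/2, 0) → C = 615/2
  (4, 2) → C = 194
The feasible region is unbounded (it extends along (0, 1), (1, 0)), but C strictly increases along every unbounded feasible direction, so there is no improving ray and the minimum is attained at a vertex.

x_1 = 4, x_2 = 2, minimum C = 194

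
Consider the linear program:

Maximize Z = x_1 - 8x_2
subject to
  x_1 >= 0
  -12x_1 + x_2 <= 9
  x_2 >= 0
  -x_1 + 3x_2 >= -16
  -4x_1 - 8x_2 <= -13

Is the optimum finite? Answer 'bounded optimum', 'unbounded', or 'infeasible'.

bounded optimum

Vertices and Z = x_1 - 8x_2:
  (0, 9) → Z = -72
  (0, 13/8) → Z = -13
  (16, 0) → Z = 16
  (13/4, 0) → Z = 13/4
The feasible region has finitely many vertices and no improving ray; the maximum is 16 at (16, 0).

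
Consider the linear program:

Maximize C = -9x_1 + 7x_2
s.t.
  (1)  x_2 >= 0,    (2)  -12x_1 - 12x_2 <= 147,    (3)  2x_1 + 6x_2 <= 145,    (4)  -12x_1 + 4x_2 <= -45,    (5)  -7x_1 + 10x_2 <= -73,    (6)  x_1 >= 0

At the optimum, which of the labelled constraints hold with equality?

(1) and (5)

Extreme points and C = -9x_1 + 7x_2:
  (145/2, 0) → C = -1305/2
  (73/7, 0) → C = -657/7
  (944/31, 869/62) → C = -10909/62

The maximum is at (73/7, 0). Substituting into each constraint, equality holds for (1) and (5); the remaining constraints have slack.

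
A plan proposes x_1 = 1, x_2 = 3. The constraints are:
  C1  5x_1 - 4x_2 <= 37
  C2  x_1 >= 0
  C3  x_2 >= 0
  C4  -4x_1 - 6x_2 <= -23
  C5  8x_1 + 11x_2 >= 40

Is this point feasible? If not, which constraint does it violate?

not feasible — violates C4

Constraint C4: -4x_1 - 6x_2 = -22, which is not ≤ -23. All other constraints are satisfied.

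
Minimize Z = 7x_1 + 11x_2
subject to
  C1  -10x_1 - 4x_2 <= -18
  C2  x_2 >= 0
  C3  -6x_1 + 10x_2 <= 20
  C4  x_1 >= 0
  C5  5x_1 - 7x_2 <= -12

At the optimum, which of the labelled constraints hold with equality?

Feasible corners and Z = 7x_1 + 11x_2:
  (25/31, 77/31) → Z = 1022/31
  (13/15, 7/3) → Z = 476/15
  (5/2, 7/2) → Z = 56

The minimum is at (13/15, 7/3). Substituting into each constraint, equality holds for C1 and C5; the remaining constraints have slack.

C1 and C5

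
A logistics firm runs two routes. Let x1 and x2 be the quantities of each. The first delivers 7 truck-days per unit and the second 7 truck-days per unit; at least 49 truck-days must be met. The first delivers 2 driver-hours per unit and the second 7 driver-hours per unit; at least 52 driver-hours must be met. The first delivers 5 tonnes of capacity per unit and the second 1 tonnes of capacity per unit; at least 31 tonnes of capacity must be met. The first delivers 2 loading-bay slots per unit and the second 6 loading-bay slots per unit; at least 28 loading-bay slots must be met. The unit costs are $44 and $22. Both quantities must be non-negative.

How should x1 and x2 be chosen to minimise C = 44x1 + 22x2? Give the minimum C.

x1 = 5, x2 = 6, minimum C = 352

Vertices and C = 44x1 + 22x2:
  (0, 31) → C = 682
  (26, 0) → C = 1144
  (5, 6) → C = 352
The feasible region is unbounded (it extends along (0, 1), (1, 0)), but C strictly increases along every unbounded feasible direction, so there is no improving ray and the minimum is attained at a vertex.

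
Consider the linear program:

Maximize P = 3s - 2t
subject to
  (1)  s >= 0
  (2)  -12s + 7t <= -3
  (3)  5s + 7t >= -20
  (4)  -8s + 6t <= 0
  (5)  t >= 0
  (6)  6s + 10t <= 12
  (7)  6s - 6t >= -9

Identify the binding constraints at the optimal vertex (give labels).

Feasible corners and P = 3s - 2t:
  (1/4, 0) → P = 3/4
  (19/27, 7/9) → P = 5/9
  (2, 0) → P = 6

The maximum is at (2, 0). Substituting into each constraint, equality holds for (5) and (6); the remaining constraints have slack.

(5) and (6)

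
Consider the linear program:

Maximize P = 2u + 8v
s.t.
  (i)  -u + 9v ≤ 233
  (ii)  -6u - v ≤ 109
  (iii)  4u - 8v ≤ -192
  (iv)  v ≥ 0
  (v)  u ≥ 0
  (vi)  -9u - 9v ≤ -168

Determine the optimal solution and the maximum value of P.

Feasible corners and P = 2u + 8v:
  (34/7, 185/7) → P = 1548/7
  (0, 233/9) → P = 1864/9
  (0, 24) → P = 192

The binding constraints are -u + 9v = 233 and 4u - 8v = -192.
Solving simultaneously gives u = 34/7, v = 185/7.

u = 34/7, v = 185/7, maximum P = 1548/7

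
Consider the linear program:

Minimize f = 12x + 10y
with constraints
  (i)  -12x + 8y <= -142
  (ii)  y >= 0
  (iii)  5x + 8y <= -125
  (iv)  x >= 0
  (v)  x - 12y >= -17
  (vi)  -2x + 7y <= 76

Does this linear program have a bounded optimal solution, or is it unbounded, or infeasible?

The boundaries -12x + 8y = -142 and y = 0 meet at (71/6, 0), but that point violates 5x + 8y ≤ -125. Every candidate vertex is excluded by some other constraint, so the feasible region is empty.

infeasible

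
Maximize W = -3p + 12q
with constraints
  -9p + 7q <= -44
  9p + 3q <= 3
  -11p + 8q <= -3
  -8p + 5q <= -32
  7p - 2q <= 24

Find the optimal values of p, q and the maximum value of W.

Vertices and W = -3p + 12q:
  (17/10, -41/10) → W = -543/10
  (4/11, -64/11) → W = -780/11
  (2, -5) → W = -66
The feasible region is unbounded (it extends along (-2, -7), (-5, -8)), but W strictly decreases along every unbounded feasible direction, so there is no improving ray and the maximum is attained at a vertex.

The binding constraints are -9p + 7q = -44 and 9p + 3q = 3.
Solving simultaneously gives p = 17/10, q = -41/10.

p = 17/10, q = -41/10, maximum W = -543/10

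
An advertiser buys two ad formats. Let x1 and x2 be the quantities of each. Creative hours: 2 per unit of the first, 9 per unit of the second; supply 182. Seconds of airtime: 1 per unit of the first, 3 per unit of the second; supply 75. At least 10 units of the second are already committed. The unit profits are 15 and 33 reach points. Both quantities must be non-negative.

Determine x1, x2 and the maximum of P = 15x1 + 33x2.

x1 = 45, x2 = 10, maximum P = 1005

Corner points and P = 15x1 + 33x2:
  (0, 182/9) → P = 2002/3
  (0, 10) → P = 330
  (43, 32/3) → P = 997
  (45, 10) → P = 1005

At the optimal vertex, x1 + 3x2 = 75 and x2 = 10.
Solving simultaneously gives x1 = 45, x2 = 10.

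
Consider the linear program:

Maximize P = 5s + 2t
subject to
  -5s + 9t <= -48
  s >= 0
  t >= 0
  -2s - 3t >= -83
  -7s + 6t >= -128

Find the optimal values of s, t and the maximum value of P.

Vertices and P = 5s + 2t:
  (48/5, 0) → P = 48
  (288/11, 304/33) → P = 448/3
  (128/7, 0) → P = 640/7

The binding constraints are -5s + 9t = -48 and -7s + 6t = -128.
Solving simultaneously gives s = 288/11, t = 304/33.

s = 288/11, t = 304/33, maximum P = 448/3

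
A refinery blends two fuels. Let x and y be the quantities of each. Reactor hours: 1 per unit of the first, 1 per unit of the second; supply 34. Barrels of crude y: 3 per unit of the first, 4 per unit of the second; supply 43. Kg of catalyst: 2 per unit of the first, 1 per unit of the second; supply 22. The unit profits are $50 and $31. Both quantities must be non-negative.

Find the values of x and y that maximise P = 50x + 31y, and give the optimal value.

x = 9, y = 4, maximum P = 574

Feasible corners and P = 50x + 31y:
  (0, 0) → P = 0
  (0, 43/4) → P = 1333/4
  (11, 0) → P = 550
  (9, 4) → P = 574

The optimum lies where 3x + 4y = 43 and 2x + y = 22.
Solving simultaneously gives x = 9, y = 4.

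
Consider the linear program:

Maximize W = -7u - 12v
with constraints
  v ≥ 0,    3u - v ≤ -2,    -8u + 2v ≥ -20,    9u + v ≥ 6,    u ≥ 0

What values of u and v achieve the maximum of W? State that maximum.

u = 1/3, v = 3, maximum W = -115/3

Extreme points and W = -7u - 12v:
  (12, 38) → W = -540
  (1/3, 3) → W = -115/3
  (0, 6) → W = -72
The feasible region is unbounded (it extends along (0, 1), (1, 4)), but W strictly decreases along every unbounded feasible direction, so there is no improving ray and the maximum is attained at a vertex.

At the optimal vertex, 3u - v = -2 and 9u + v = 6.
Solving simultaneously gives u = 1/3, v = 3.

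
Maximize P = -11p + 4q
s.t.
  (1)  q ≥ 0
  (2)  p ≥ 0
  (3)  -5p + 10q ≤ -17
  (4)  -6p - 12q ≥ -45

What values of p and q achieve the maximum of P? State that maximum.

p = 17/5, q = 0, maximum P = -187/5

At the optimal vertex, q = 0 and -5p + 10q = -17.
Solving simultaneously gives p = 17/5, q = 0.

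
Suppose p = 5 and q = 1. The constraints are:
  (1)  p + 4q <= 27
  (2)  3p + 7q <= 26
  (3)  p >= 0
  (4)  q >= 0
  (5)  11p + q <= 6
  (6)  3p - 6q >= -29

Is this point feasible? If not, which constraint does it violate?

not feasible — violates (5)

Constraint (5): 11p + q = 56, which is not ≤ 6. All other constraints are satisfied.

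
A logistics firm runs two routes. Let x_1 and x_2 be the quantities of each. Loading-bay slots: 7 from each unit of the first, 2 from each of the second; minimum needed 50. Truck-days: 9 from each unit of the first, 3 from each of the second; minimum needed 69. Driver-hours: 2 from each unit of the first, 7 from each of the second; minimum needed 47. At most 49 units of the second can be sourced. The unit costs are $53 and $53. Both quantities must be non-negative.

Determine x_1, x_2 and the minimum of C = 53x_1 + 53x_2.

x_1 = 6, x_2 = 5, minimum C = 583

Feasible corners and C = 53x_1 + 53x_2:
  (0, 25) → C = 1325
  (0, 49) → C = 2597
  (47/2, 0) → C = 2491/2
  (4, 11) → C = 795
  (6, 5) → C = 583
The feasible region is unbounded (it extends along (1, 0)), but C strictly increases along every unbounded feasible direction, so there is no improving ray and the minimum is attained at a vertex.

The binding constraints are 9x_1 + 3x_2 = 69 and 2x_1 + 7x_2 = 47.
Solving simultaneously gives x_1 = 6, x_2 = 5.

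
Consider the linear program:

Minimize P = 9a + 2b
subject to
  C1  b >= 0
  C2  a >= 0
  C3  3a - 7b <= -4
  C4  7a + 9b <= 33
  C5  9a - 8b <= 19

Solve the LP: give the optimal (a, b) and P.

a = 0, b = 4/7, minimum P = 8/7

Feasible corners and P = 9a + 2b:
  (0, 4/7) → P = 8/7
  (0, 11/3) → P = 22/3
  (195/76, 127/76) → P = 2009/76

The optimum lies where a = 0 and 3a - 7b = -4.
Solving simultaneously gives a = 0, b = 4/7.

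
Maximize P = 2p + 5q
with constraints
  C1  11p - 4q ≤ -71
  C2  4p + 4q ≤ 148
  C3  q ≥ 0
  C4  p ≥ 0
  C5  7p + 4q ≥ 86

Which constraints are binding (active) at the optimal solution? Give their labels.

C2 and C4

Feasible corners and P = 2p + 5q:
  (77/15, 478/15) → P = 848/5
  (5/6, 481/24) → P = 815/8
  (0, 37) → P = 185
  (0, 43/2) → P = 215/2

The maximum is at (0, 37). Substituting into each constraint, equality holds for C2 and C4; the remaining constraints have slack.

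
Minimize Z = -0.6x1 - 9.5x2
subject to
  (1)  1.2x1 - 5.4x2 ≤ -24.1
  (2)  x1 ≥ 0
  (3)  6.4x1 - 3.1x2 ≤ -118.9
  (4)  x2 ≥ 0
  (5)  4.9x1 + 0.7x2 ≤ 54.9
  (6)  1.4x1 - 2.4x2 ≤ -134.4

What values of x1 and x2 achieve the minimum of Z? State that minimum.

Vertices and Z = -0.6x1 - 9.5x2:
  (0, 549/7) → Z = -10431/14
  (0, 56) → Z = -532
  (1884/637, 5253/91) → Z = -3504549/6370

x1 = 0, x2 = 549/7, minimum Z = -10431/14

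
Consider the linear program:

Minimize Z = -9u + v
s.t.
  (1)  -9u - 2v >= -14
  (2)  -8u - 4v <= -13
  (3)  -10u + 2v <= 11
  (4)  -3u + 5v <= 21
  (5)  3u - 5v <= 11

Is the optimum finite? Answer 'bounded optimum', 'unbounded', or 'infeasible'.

Feasible corners and Z = -9u + v:
  (3/2, 1/4) → Z = -53/4
  (28/51, 77/17) → Z = -7/17
  (-9/28, 109/28) → Z = 95/14
  (-13/44, 177/44) → Z = 147/22
The feasible region has finitely many vertices and no improving ray; the minimum is -53/4 at (3/2, 1/4).

bounded optimum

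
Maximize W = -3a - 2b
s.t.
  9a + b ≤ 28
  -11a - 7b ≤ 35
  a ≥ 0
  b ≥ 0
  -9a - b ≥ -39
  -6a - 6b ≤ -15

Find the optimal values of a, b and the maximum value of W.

a = 0, b = 5/2, maximum W = -5

Extreme points and W = -3a - 2b:
  (0, 28) → W = -56
  (28/9, 0) → W = -28/3
  (0, 5/2) → W = -5
  (5/2, 0) → W = -15/2

At the optimal vertex, a = 0 and -6a - 6b = -15.
Solving simultaneously gives a = 0, b = 5/2.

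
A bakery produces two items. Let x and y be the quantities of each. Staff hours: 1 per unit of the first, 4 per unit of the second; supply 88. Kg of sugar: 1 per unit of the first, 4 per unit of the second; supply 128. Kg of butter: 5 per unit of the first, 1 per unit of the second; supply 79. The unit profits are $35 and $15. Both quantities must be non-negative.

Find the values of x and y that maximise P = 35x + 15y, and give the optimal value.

Feasible corners and P = 35x + 15y:
  (0, 0) → P = 0
  (0, 22) → P = 330
  (79/5, 0) → P = 553
  (12, 19) → P = 705

The optimum lies where x + 4y = 88 and 5x + y = 79.
Solving simultaneously gives x = 12, y = 19.

x = 12, y = 19, maximum P = 705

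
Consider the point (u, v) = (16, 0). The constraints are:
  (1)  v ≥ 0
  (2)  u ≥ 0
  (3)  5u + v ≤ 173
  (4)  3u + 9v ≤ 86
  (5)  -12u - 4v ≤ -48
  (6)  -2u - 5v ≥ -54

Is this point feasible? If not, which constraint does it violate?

(1): 0 ≥ 0 ✓
(2): 16 ≥ 0 ✓
(3): 80 ≤ 173 ✓
(4): 48 ≤ 86 ✓
(5): -192 ≤ -48 ✓
(6): -32 ≥ -54 ✓

feasible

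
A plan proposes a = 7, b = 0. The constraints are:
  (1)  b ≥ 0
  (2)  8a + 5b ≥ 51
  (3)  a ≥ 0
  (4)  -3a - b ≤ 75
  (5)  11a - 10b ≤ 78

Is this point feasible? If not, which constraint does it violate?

feasible

(1): 0 ≥ 0 ✓
(2): 56 ≥ 51 ✓
(3): 7 ≥ 0 ✓
(4): -21 ≤ 75 ✓
(5): 77 ≤ 78 ✓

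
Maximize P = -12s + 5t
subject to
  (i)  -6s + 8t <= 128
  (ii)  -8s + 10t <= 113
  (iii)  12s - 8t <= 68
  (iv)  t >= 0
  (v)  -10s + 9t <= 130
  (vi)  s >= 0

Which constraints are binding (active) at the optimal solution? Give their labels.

(ii) and (vi)

Extreme points and P = -12s + 5t:
  (198/7, 475/14) → P = -2377/14
  (0, 113/10) → P = 113/2
  (17/3, 0) → P = -68
  (0, 0) → P = 0

The maximum is at (0, 113/10). Substituting into each constraint, equality holds for (ii) and (vi); the remaining constraints have slack.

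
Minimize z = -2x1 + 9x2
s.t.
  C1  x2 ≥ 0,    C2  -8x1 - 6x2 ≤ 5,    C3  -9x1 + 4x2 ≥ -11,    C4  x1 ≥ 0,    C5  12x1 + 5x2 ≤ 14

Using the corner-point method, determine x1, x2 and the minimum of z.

x1 = 7/6, x2 = 0, minimum z = -7/3

Vertices and z = -2x1 + 9x2:
  (0, 0) → z = 0
  (7/6, 0) → z = -7/3
  (0, 14/5) → z = 126/5

The binding constraints are x2 = 0 and 12x1 + 5x2 = 14.
Solving simultaneously gives x1 = 7/6, x2 = 0.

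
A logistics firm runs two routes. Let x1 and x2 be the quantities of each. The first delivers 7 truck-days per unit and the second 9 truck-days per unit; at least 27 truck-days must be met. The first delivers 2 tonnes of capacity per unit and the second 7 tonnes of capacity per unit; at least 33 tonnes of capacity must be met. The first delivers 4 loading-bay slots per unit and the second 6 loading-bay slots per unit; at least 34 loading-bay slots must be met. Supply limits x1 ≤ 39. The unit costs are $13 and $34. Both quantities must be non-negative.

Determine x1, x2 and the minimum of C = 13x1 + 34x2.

Extreme points and C = 13x1 + 34x2:
  (0, 17/3) → C = 578/3
  (33/2, 0) → C = 429/2
  (39, 0) → C = 507
  (5/2, 4) → C = 337/2
The feasible region is unbounded (it extends along (0, 1)), but C strictly increases along every unbounded feasible direction, so there is no improving ray and the minimum is attained at a vertex.

x1 = 5/2, x2 = 4, minimum C = 337/2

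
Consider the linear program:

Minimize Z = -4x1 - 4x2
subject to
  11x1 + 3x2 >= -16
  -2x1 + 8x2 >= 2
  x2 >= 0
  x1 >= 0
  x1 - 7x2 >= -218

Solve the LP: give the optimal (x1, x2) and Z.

Corner points and Z = -4x1 - 4x2:
  (0, 1/4) → Z = -1
  (865/3, 217/3) → Z = -4328/3
  (0, 218/7) → Z = -872/7

The optimum lies where -2x1 + 8x2 = 2 and x1 - 7x2 = -218.
Solving simultaneously gives x1 = 865/3, x2 = 217/3.

x1 = 865/3, x2 = 217/3, minimum Z = -4328/3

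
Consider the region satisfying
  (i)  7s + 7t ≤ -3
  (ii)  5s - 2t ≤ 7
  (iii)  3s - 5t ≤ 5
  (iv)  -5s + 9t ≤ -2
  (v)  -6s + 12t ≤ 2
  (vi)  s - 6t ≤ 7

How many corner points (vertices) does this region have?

4

Pairwise boundary intersections that survive every other constraint:
  (5/14, -11/14)
  (-13/98, -29/98)
  (-5/13, -16/13)
  (-17/7, -11/7)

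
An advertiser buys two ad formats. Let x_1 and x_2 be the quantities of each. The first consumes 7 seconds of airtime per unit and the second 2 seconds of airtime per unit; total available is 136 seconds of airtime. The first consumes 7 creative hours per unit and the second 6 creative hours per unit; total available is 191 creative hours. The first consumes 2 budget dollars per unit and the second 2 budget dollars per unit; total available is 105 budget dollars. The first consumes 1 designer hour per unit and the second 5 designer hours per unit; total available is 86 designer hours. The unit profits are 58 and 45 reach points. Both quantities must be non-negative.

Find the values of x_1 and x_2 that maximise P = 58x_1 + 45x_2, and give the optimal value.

x_1 = 31/2, x_2 = 55/4, maximum P = 6071/4

Corner points and P = 58x_1 + 45x_2:
  (0, 0) → P = 0
  (0, 86/5) → P = 774
  (136/7, 0) → P = 7888/7
  (31/2, 55/4) → P = 6071/4
  (439/29, 411/29) → P = 43957/29

The optimum lies where 7x_1 + 2x_2 = 136 and 7x_1 + 6x_2 = 191.
Solving simultaneously gives x_1 = 31/2, x_2 = 55/4.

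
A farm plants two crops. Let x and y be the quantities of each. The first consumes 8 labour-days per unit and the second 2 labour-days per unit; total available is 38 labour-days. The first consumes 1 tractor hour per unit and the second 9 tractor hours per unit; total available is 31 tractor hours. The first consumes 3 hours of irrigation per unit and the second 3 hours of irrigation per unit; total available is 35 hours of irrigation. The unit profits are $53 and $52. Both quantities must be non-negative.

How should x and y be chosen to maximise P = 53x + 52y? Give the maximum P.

Feasible corners and P = 53x + 52y:
  (0, 0) → P = 0
  (0, 31/9) → P = 1612/9
  (19/4, 0) → P = 1007/4
  (4, 3) → P = 368

x = 4, y = 3, maximum P = 368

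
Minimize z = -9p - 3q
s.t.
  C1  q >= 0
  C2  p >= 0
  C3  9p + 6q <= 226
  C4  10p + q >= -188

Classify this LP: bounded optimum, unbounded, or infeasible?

bounded optimum

Extreme points and z = -9p - 3q:
  (0, 0) → z = 0
  (226/9, 0) → z = -226
  (0, 113/3) → z = -113
The feasible region has finitely many vertices and no improving ray; the minimum is -226 at (226/9, 0).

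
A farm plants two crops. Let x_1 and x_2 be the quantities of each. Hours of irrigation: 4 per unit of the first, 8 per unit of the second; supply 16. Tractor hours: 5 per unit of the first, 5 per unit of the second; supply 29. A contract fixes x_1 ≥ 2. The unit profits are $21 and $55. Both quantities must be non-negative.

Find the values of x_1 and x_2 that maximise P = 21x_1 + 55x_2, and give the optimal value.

x_1 = 2, x_2 = 1, maximum P = 97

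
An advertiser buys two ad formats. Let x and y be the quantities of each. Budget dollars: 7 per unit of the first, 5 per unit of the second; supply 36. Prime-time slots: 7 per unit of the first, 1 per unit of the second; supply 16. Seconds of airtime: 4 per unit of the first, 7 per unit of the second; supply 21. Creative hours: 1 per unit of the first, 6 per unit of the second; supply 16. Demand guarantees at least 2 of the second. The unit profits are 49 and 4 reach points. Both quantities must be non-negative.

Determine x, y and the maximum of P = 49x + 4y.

Extreme points and P = 49x + 4y:
  (0, 8/3) → P = 32/3
  (0, 2) → P = 8
  (14/17, 43/17) → P = 858/17
  (7/4, 2) → P = 375/4

x = 7/4, y = 2, maximum P = 375/4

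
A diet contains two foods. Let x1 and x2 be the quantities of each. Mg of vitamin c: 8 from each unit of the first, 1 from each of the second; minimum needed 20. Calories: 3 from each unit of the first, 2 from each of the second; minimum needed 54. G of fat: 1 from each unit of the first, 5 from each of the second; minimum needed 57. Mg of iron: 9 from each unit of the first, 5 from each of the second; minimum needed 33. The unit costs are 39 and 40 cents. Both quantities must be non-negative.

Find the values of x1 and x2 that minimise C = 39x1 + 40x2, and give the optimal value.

Feasible corners and C = 39x1 + 40x2:
  (0, 27) → C = 1080
  (57, 0) → C = 2223
  (12, 9) → C = 828
The feasible region is unbounded (it extends along (0, 1), (1, 0)), but C strictly increases along every unbounded feasible direction, so there is no improving ray and the minimum is attained at a vertex.

At the optimal vertex, 3x1 + 2x2 = 54 and x1 + 5x2 = 57.
Solving simultaneously gives x1 = 12, x2 = 9.

x1 = 12, x2 = 9, minimum C = 828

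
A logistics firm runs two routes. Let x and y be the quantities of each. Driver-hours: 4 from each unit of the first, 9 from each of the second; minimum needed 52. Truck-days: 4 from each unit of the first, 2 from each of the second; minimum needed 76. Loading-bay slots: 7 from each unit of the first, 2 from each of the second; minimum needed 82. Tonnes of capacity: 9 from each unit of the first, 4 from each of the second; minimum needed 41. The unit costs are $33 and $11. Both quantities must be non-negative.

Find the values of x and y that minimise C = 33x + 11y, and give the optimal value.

Feasible corners and C = 33x + 11y:
  (0, 41) → C = 451
  (19, 0) → C = 627
  (2, 34) → C = 440
The feasible region is unbounded (it extends along (0, 1), (1, 0)), but C strictly increases along every unbounded feasible direction, so there is no improving ray and the minimum is attained at a vertex.

x = 2, y = 34, minimum C = 440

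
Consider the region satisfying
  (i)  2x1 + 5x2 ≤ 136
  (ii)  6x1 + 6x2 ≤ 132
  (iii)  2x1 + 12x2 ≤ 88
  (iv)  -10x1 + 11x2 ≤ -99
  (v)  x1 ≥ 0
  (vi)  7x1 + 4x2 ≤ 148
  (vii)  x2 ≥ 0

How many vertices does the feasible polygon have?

5

Of the 21 pairwise boundary intersections, those satisfying every inequality are:
  (88/5, 22/5)
  (20, 2)
  (1078/71, 341/71)
  (99/10, 0)
  (148/7, 0)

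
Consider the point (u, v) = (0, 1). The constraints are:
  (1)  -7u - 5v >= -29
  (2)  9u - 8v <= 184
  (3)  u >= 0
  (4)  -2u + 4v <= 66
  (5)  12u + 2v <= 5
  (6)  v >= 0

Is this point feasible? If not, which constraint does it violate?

feasible

(1): -5 ≥ -29 ✓
(2): -8 ≤ 184 ✓
(3): 0 ≥ 0 ✓
(4): 4 ≤ 66 ✓
(5): 2 ≤ 5 ✓
(6): 1 ≥ 0 ✓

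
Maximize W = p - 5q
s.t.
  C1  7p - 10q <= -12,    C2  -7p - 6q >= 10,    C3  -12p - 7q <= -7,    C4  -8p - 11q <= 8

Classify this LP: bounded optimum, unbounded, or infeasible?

infeasible

The boundaries 7p - 10q = -12 and -12p - 7q = -7 meet at (-14/169, 193/169), but that point violates -7p - 6q ≥ 10. Every candidate vertex is excluded by some other constraint, so the feasible region is empty.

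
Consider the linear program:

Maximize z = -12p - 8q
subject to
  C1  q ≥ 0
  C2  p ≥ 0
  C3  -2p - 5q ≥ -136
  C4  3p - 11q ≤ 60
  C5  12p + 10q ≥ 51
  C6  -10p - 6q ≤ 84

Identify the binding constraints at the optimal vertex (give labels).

Extreme points and z = -12p - 8q:
  (20, 0) → z = -240
  (17/4, 0) → z = -51
  (0, 136/5) → z = -1088/5
  (0, 51/10) → z = -204/5
  (1796/37, 288/37) → z = -23856/37

The maximum is at (0, 51/10). Substituting into each constraint, equality holds for C2 and C5; the remaining constraints have slack.

C2 and C5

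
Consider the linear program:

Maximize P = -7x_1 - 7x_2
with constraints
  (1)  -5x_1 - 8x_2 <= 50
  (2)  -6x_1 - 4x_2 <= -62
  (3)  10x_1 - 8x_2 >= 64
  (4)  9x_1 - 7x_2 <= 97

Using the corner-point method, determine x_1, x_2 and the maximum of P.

x_1 = 137/13, x_2 = -4/13, maximum P = -931/13

Feasible corners and P = -7x_1 - 7x_2:
  (94/11, 59/22) → P = -1729/22
  (137/13, -4/13) → P = -931/13
  (164, 197) → P = -2527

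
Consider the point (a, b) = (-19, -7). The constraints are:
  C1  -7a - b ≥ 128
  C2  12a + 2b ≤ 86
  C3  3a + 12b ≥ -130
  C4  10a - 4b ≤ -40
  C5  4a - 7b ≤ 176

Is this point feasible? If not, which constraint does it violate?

Constraint C3: 3a + 12b = -141, which is not ≥ -130. All other constraints are satisfied.

not feasible — violates C3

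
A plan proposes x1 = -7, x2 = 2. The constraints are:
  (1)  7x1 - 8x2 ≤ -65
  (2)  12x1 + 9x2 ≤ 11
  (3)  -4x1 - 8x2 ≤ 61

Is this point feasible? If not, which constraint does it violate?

feasible

(1): -65 ≤ -65 ✓
(2): -66 ≤ 11 ✓
(3): 12 ≤ 61 ✓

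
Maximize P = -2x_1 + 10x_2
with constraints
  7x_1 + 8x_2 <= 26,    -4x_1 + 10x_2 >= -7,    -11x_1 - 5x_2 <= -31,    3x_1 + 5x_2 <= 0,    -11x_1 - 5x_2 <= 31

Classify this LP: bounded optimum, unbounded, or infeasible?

infeasible

The boundaries 7x_1 + 8x_2 = 26 and -4x_1 + 10x_2 = -7 meet at (158/51, 55/102), but that point violates 3x_1 + 5x_2 ≤ 0. Every candidate vertex is excluded by some other constraint, so the feasible region is empty.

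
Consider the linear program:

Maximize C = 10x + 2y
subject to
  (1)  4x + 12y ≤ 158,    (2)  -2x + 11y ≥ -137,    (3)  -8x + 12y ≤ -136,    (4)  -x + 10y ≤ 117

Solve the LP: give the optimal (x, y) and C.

x = 1691/34, y = -58/17, maximum C = 8339/17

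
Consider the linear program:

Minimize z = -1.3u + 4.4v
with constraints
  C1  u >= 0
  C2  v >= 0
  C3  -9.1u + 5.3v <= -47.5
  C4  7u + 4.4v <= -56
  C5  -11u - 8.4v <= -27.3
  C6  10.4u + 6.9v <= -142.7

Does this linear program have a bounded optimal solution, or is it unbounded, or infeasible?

The boundaries -11u - 8.4v = -27.3 and 10.4u + 6.9v = -142.7 meet at (-46235/382, 92681/573), but that point violates u ≥ 0. Every candidate vertex is excluded by some other constraint, so the feasible region is empty.

infeasible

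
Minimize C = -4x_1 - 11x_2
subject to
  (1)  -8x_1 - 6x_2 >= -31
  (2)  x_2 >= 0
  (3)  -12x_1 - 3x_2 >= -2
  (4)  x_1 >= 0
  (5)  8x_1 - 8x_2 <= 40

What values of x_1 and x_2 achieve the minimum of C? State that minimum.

x_1 = 0, x_2 = 2/3, minimum C = -22/3

Extreme points and C = -4x_1 - 11x_2:
  (1/6, 0) → C = -2/3
  (0, 0) → C = 0
  (0, 2/3) → C = -22/3

The optimum lies where -12x_1 - 3x_2 = -2 and x_1 = 0.
Solving simultaneously gives x_1 = 0, x_2 = 2/3.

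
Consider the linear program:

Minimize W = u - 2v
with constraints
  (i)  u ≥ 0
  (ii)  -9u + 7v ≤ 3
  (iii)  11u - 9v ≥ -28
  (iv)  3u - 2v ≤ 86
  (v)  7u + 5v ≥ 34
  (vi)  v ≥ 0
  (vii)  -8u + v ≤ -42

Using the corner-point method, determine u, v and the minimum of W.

u = 166, v = 206, minimum W = -246

Extreme points and W = u - 2v:
  (169/4, 219/4) → W = -269/4
  (297/47, 402/47) → W = -507/47
  (166, 206) → W = -246
  (86/3, 0) → W = 86/3
  (21/4, 0) → W = 21/4

The binding constraints are 11u - 9v = -28 and 3u - 2v = 86.
Solving simultaneously gives u = 166, v = 206.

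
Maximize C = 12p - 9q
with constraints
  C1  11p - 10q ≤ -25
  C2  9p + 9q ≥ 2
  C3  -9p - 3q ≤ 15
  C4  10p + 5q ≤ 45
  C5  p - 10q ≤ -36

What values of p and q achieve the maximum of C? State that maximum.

p = 65/31, q = 149/31, maximum C = -561/31

Corner points and C = 12p - 9q:
  (65/31, 149/31) → C = -561/31
  (11/10, 371/100) → C = -2019/100
  (-14, 37) → C = -501
  (-86/31, 103/31) → C = -1959/31

At the optimal vertex, 11p - 10q = -25 and 10p + 5q = 45.
Solving simultaneously gives p = 65/31, q = 149/31.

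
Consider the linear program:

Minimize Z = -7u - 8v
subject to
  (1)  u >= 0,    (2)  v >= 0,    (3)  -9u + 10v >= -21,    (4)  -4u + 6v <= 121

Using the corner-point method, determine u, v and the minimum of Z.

Corner points and Z = -7u - 8v:
  (0, 0) → Z = 0
  (0, 121/6) → Z = -484/3
  (7/3, 0) → Z = -49/3
  (668/7, 1173/14) → Z = -9368/7

u = 668/7, v = 1173/14, minimum Z = -9368/7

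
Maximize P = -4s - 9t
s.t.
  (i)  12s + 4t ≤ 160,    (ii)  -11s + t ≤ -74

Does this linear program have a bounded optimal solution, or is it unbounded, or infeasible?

From the feasible point (57/7, 109/7), moving in the direction (4, -12) keeps every constraint satisfied while P increases without bound.

unbounded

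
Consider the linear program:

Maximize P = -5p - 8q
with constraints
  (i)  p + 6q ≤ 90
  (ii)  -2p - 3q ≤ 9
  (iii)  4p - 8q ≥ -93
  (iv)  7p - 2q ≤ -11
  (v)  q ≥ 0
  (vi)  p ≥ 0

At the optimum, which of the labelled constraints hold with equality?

Corner points and P = -5p - 8q:
  (49/24, 607/48) → P = -891/8
  (0, 93/8) → P = -93
  (0, 11/2) → P = -44

The maximum is at (0, 11/2). Substituting into each constraint, equality holds for (iv) and (vi); the remaining constraints have slack.

(iv) and (vi)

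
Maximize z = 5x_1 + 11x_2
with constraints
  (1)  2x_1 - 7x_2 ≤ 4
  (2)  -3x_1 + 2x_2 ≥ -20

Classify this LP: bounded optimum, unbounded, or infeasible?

unbounded

From the feasible point (132/17, 28/17), moving in the direction (2, 3) keeps every constraint satisfied while z increases without bound.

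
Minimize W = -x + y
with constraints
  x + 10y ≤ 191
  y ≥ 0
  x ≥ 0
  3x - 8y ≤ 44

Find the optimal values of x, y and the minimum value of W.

x = 984/19, y = 529/38, minimum W = -1439/38

At the optimal vertex, x + 10y = 191 and 3x - 8y = 44.
Solving simultaneously gives x = 984/19, y = 529/38.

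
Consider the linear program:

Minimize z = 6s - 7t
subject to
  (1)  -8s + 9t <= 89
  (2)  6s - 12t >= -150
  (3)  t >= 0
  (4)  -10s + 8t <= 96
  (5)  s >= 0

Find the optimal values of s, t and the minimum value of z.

The feasible region is unbounded (it extends along (2, 1), (1, 0)), but z strictly increases along every unbounded feasible direction, so there is no improving ray and the minimum is attained at a vertex.

The binding constraints are -8s + 9t = 89 and 6s - 12t = -150.
Solving simultaneously gives s = 47/7, t = 111/7.

s = 47/7, t = 111/7, minimum z = -495/7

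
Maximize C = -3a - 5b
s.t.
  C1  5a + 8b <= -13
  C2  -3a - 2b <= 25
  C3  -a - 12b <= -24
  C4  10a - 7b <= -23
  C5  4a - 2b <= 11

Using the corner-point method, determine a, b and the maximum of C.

Corner points and C = -3a - 5b:
  (-87/7, 43/7) → C = 46/7
  (-87/13, 133/52) → C = 379/52
  (-174/17, 97/34) → C = 559/34

The binding constraints are -3a - 2b = 25 and -a - 12b = -24.
Solving simultaneously gives a = -174/17, b = 97/34.

a = -174/17, b = 97/34, maximum C = 559/34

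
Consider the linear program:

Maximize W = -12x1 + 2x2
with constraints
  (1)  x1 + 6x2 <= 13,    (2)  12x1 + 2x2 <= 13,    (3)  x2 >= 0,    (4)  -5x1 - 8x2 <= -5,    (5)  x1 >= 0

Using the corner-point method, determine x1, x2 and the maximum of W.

Extreme points and W = -12x1 + 2x2:
  (26/35, 143/70) → W = -169/35
  (0, 13/6) → W = 13/3
  (13/12, 0) → W = -13
  (1, 0) → W = -12
  (0, 5/8) → W = 5/4

x1 = 0, x2 = 13/6, maximum W = 13/3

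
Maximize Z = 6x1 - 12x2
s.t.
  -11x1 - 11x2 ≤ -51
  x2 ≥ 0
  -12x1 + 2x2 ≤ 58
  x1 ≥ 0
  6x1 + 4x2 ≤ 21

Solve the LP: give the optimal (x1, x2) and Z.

x1 = 27/22, x2 = 75/22, maximum Z = -369/11

Feasible corners and Z = 6x1 - 12x2:
  (0, 51/11) → Z = -612/11
  (27/22, 75/22) → Z = -369/11
  (0, 21/4) → Z = -63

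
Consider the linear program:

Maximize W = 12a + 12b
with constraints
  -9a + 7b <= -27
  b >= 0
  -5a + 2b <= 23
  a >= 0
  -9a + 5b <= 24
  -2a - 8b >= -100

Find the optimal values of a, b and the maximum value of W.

Vertices and W = 12a + 12b:
  (3, 0) → W = 36
  (458/43, 423/43) → W = 10572/43
  (50, 0) → W = 600

The binding constraints are b = 0 and -2a - 8b = -100.
Solving simultaneously gives a = 50, b = 0.

a = 50, b = 0, maximum W = 600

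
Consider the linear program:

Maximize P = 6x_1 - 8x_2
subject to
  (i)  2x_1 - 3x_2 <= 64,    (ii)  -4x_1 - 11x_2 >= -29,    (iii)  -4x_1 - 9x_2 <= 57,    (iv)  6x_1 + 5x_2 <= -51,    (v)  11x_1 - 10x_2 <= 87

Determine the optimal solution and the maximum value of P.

x_1 = -87/17, x_2 = -69/17, maximum P = 30/17

Feasible corners and P = 6x_1 - 8x_2:
  (-111, 43) → P = -1010
  (-353/23, 189/23) → P = -3630/23
  (-87/17, -69/17) → P = 30/17

At the optimal vertex, -4x_1 - 9x_2 = 57 and 6x_1 + 5x_2 = -51.
Solving simultaneously gives x_1 = -87/17, x_2 = -69/17.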